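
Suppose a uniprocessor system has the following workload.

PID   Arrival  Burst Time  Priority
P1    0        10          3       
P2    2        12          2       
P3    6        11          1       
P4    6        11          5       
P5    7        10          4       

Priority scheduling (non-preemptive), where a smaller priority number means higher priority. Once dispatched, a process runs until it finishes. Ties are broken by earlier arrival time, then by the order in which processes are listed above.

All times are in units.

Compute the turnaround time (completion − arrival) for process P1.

10

Gantt: | P1 0-10 | P3 10-21 | P2 21-33 | P5 33-43 | P4 43-54 |
Completion: P1=10  P2=33  P3=21  P4=54  P5=43
Turnaround (C−A): P1=10  P2=31  P3=15  P4=48  P5=36
Turnaround(P1) = completion − arrival = 10 − 0 = 10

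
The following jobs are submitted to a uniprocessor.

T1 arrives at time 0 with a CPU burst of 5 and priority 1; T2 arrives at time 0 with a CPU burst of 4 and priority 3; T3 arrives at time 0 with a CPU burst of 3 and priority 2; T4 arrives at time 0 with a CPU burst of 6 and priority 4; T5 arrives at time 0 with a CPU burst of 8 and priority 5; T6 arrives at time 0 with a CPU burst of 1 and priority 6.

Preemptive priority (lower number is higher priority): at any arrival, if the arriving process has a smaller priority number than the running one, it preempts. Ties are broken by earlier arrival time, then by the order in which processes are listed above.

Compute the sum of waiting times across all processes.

69

Schedule: | T1 0-5 | T3 5-8 | T2 8-12 | T4 12-18 | T5 18-26 | T6 26-27 |
Completion: T1=5  T2=12  T3=8  T4=18  T5=26  T6=27
Waiting = turnaround − burst: T1=0, T2=8, T3=5, T4=12, T5=18, T6=26
Total waiting = 0 + 8 + 5 + 12 + 18 + 26 = 69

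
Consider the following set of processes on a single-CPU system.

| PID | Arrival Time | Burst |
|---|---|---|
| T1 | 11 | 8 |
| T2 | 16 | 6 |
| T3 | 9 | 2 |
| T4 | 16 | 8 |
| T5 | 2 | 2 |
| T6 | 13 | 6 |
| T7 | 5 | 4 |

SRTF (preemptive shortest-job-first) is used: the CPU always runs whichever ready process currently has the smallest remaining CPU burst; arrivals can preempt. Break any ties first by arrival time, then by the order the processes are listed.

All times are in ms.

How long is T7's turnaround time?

Schedule: | idle 0-2 | T5 2-4 | idle 4-5 | T7 5-9 | T3 9-11 | T1 11-19 | T6 19-25 | T2 25-31 | T4 31-39 |
Completion: T1=19  T2=31  T3=11  T4=39  T5=4  T6=25  T7=9
Turnaround (C−A): T1=8  T2=15  T3=2  T4=23  T5=2  T6=12  T7=4
Turnaround(T7) = completion − arrival = 9 − 5 = 4

4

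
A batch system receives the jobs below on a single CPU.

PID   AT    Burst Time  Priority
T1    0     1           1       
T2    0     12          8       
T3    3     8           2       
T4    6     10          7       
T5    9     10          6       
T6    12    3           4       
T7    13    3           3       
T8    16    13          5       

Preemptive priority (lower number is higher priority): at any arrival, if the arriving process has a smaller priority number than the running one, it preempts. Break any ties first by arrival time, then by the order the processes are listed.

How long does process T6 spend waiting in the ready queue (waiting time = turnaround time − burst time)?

3

Schedule: | T1 0-1 | T2 1-3 | T3 3-11 | T5 11-12 | T6 12-13 | T7 13-16 | T6 16-18 | T8 18-31 | T5 31-40 | T4 40-50 | T2 50-60 |
Completion: T1=1  T2=60  T3=11  T4=50  T5=40  T6=18  T7=16  T8=31
Turnaround (C−A): T1=1  T2=60  T3=8  T4=44  T5=31  T6=6  T7=3  T8=15
Waiting(T6) = turnaround − burst = 6 − 3 = 3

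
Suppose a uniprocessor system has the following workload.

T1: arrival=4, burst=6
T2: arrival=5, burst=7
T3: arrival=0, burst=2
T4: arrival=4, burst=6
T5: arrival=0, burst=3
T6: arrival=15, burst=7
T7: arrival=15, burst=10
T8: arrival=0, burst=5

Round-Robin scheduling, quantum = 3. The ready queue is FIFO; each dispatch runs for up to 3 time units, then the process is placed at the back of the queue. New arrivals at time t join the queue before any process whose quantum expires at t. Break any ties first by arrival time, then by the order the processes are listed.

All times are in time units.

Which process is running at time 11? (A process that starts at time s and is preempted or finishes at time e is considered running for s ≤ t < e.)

T4

Schedule: | T3 0-2 | T5 2-5 | T8 5-8 | T1 8-11 | T4 11-14 | T2 14-17 | T8 17-19 | T1 19-22 | T4 22-25 | T6 25-28 | T7 28-31 | T2 31-34 | T6 34-37 | T7 37-40 | T2 40-41 | T6 41-42 | T7 42-46 |
Completion: T1=22  T2=41  T3=2  T4=25  T5=5  T6=42  T7=46  T8=19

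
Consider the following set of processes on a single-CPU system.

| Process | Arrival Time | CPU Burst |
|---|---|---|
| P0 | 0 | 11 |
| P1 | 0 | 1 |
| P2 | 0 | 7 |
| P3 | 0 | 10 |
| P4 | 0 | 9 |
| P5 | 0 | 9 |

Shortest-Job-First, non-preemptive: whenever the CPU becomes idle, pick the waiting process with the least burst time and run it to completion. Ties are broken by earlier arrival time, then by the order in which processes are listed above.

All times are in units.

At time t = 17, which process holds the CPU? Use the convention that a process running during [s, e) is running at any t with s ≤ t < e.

P5

Schedule: | P1 0-1 | P2 1-8 | P4 8-17 | P5 17-26 | P3 26-36 | P0 36-47 |
Completion: P0=47  P1=1  P2=8  P3=36  P4=17  P5=26
Turnaround (C−A): P0=47  P1=1  P2=8  P3=36  P4=17  P5=26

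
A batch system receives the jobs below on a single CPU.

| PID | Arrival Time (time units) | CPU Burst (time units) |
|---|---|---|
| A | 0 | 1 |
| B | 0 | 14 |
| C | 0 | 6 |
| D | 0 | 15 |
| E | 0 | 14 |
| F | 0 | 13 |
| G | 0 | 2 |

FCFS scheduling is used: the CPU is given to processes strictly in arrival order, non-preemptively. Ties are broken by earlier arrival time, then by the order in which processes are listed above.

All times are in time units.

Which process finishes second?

Gantt: | A 0-1 | B 1-15 | C 15-21 | D 21-36 | E 36-50 | F 50-63 | G 63-65 |
Completion: A=1  B=15  C=21  D=36  E=50  F=63  G=65
Finish order: A → B → C → D → E → F → G

B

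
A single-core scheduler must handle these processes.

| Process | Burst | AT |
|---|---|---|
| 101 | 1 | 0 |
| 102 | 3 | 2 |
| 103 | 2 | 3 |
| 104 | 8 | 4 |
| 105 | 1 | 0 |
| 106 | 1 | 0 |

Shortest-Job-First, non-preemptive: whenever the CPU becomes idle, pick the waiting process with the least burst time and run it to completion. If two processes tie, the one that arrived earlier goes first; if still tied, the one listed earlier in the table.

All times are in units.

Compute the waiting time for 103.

0

Gantt: | 101 0-1 | 105 1-2 | 106 2-3 | 103 3-5 | 102 5-8 | 104 8-16 |
Completion: 101=1  102=8  103=5  104=16  105=2  106=3
Turnaround (C−A): 101=1  102=6  103=2  104=12  105=2  106=3
Waiting(103) = turnaround − burst = 2 − 2 = 0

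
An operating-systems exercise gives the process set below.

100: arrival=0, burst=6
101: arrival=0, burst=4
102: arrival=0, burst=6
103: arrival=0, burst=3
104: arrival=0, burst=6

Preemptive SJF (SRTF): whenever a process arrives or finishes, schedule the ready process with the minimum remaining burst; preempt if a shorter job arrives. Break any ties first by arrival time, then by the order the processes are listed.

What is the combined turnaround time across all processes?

67

Gantt: | 103 0-3 | 101 3-7 | 100 7-13 | 102 13-19 | 104 19-25 |
Completion: 100=13  101=7  102=19  103=3  104=25
Turnaround = completion − arrival: 100=13, 101=7, 102=19, 103=3, 104=25
Total turnaround = 13 + 7 + 19 + 3 + 25 = 67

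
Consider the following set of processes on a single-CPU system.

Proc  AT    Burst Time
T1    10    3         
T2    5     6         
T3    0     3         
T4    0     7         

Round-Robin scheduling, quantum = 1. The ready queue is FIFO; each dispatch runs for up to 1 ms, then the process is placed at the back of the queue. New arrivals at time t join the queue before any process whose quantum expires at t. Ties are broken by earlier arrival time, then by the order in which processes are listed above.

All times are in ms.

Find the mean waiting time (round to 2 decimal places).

Schedule: | T3 0-1 | T4 1-2 | T3 2-3 | T4 3-4 | T3 4-5 | T4 5-6 | T2 6-7 | T4 7-8 | T2 8-9 | T4 9-10 | T2 10-11 | T1 11-12 | T4 12-13 | T2 13-14 | T1 14-15 | T4 15-16 | T2 16-17 | T1 17-18 | T2 18-19 |
Completion: T1=18  T2=19  T3=5  T4=16
Turnaround (C−A): T1=8  T2=14  T3=5  T4=16
Waiting times: T1=5, T2=8, T3=2, T4=9
Average waiting = (5+8+2+9) / 4 = 24/4 = 6.00

6.00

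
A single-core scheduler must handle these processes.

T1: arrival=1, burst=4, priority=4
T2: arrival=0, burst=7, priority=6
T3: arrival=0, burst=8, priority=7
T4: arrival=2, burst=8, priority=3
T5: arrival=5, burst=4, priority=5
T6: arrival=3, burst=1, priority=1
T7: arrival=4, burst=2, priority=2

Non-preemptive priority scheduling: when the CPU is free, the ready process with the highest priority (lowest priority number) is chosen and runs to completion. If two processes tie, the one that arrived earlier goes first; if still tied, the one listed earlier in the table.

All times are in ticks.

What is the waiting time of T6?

4

Timeline: | T2 0-7 | T6 7-8 | T7 8-10 | T4 10-18 | T1 18-22 | T5 22-26 | T3 26-34 |
Completion: T1=22  T2=7  T3=34  T4=18  T5=26  T6=8  T7=10
Waiting(T6) = turnaround − burst = 5 − 1 = 4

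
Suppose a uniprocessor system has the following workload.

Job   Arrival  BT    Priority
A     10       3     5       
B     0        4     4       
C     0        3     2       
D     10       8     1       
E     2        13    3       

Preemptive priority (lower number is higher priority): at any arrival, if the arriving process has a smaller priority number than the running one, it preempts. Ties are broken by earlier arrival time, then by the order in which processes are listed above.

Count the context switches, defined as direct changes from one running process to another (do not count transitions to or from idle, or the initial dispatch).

5

Timeline: | C 0-3 | E 3-10 | D 10-18 | E 18-24 | B 24-28 | A 28-31 |
Completion: A=31  B=28  C=3  D=18  E=24
Turnaround (C−A): A=21  B=28  C=3  D=8  E=22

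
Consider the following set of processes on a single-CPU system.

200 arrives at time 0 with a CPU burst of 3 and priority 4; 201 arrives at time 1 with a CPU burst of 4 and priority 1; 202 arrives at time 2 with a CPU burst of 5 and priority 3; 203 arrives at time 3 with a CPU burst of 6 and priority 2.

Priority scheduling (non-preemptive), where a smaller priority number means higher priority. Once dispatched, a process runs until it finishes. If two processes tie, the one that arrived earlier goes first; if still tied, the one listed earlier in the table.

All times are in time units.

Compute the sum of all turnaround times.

Schedule: | 200 0-3 | 201 3-7 | 203 7-13 | 202 13-18 |
Completion: 200=3  201=7  202=18  203=13
Turnaround = completion − arrival: 200=3, 201=6, 202=16, 203=10
Total turnaround = 3 + 6 + 16 + 10 = 35

35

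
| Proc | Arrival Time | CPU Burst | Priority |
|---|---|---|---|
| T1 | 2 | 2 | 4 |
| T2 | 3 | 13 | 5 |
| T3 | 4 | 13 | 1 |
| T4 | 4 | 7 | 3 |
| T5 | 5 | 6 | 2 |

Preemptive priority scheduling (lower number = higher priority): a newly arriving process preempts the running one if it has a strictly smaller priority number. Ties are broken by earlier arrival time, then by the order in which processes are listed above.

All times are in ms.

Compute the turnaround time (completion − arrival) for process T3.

13

Timeline: | idle 0-2 | T1 2-4 | T3 4-17 | T5 17-23 | T4 23-30 | T2 30-43 |
Completion: T1=4  T2=43  T3=17  T4=30  T5=23
Turnaround (C−A): T1=2  T2=40  T3=13  T4=26  T5=18
Turnaround(T3) = completion − arrival = 17 − 4 = 13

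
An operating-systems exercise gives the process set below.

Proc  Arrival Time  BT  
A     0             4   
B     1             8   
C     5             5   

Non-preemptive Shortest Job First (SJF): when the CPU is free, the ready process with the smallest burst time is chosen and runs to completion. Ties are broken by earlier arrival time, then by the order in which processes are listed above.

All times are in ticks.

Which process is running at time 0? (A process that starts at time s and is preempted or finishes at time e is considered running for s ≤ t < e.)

A

Gantt: | A 0-4 | B 4-12 | C 12-17 |
Completion: A=4  B=12  C=17
Turnaround (C−A): A=4  B=11  C=12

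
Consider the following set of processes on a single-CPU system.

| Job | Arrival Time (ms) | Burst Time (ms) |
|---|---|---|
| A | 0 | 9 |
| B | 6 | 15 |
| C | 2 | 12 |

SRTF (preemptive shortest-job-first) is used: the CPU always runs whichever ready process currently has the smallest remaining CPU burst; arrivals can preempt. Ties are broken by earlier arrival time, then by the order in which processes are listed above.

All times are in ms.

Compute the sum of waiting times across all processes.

Gantt: | A 0-9 | C 9-21 | B 21-36 |
Completion: A=9  B=36  C=21
Waiting = turnaround − burst: A=0, B=15, C=7
Total waiting = 0 + 15 + 7 = 22

22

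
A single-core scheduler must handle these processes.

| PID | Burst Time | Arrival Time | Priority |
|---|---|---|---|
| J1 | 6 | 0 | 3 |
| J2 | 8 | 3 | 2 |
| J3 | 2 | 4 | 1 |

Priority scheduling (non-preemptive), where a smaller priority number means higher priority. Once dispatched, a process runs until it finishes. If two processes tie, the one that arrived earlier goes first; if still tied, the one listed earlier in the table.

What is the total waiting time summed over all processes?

Gantt: | J1 0-6 | J3 6-8 | J2 8-16 |
Completion: J1=6  J2=16  J3=8
Turnaround (C−A): J1=6  J2=13  J3=4
Waiting = turnaround − burst: J1=0, J2=5, J3=2
Total waiting = 0 + 5 + 2 = 7

7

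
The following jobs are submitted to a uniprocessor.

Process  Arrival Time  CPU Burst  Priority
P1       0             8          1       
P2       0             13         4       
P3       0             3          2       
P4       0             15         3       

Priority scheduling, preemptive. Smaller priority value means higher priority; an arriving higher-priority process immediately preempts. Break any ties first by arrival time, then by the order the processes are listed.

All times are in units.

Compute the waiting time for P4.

Timeline: | P1 0-8 | P3 8-11 | P4 11-26 | P2 26-39 |
Completion: P1=8  P2=39  P3=11  P4=26
Waiting(P4) = turnaround − burst = 26 − 15 = 11

11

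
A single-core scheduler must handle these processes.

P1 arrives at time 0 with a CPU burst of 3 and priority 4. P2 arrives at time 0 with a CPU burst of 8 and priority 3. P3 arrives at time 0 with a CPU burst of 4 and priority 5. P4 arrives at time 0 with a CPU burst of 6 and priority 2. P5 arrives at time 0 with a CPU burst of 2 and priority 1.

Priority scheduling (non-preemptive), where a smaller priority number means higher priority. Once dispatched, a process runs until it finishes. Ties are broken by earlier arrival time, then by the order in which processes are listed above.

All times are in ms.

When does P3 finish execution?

Gantt: | P5 0-2 | P4 2-8 | P2 8-16 | P1 16-19 | P3 19-23 |
Completion: P1=19  P2=16  P3=23  P4=8  P5=2
Turnaround (C−A): P1=19  P2=16  P3=23  P4=8  P5=2

23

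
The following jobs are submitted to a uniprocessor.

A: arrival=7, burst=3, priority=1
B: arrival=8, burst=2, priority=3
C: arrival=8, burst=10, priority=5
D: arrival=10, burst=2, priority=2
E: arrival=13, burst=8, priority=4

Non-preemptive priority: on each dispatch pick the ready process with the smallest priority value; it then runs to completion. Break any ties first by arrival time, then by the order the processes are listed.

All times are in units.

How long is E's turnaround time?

9

Schedule: | idle 0-7 | A 7-10 | D 10-12 | B 12-14 | E 14-22 | C 22-32 |
Completion: A=10  B=14  C=32  D=12  E=22
Turnaround (C−A): A=3  B=6  C=24  D=2  E=9
Turnaround(E) = completion − arrival = 22 − 13 = 9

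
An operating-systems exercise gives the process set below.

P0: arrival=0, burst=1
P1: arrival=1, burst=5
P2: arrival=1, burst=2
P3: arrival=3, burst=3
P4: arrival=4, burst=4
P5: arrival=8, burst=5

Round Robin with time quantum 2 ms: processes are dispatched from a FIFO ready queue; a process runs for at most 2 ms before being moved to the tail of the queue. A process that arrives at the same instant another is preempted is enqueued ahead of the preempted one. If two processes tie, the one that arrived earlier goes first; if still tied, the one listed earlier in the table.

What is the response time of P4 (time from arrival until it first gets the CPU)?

5

Schedule: | P0 0-1 | P1 1-3 | P2 3-5 | P3 5-7 | P1 7-9 | P4 9-11 | P3 11-12 | P5 12-14 | P1 14-15 | P4 15-17 | P5 17-20 |
Completion: P0=1  P1=15  P2=5  P3=12  P4=17  P5=20
Turnaround (C−A): P0=1  P1=14  P2=4  P3=9  P4=13  P5=12
Response(P4) = first start − arrival = 9 − 4 = 5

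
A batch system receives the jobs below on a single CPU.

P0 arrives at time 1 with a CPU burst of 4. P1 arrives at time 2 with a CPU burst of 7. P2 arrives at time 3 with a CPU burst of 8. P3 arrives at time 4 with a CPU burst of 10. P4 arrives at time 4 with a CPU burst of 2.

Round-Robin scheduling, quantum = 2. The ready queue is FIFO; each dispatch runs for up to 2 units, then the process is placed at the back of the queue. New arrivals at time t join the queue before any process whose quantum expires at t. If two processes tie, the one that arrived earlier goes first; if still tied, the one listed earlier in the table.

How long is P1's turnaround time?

24

Timeline: | idle 0-1 | P0 1-3 | P1 3-5 | P2 5-7 | P0 7-9 | P3 9-11 | P4 11-13 | P1 13-15 | P2 15-17 | P3 17-19 | P1 19-21 | P2 21-23 | P3 23-25 | P1 25-26 | P2 26-28 | P3 28-32 |
Completion: P0=9  P1=26  P2=28  P3=32  P4=13
Turnaround(P1) = completion − arrival = 26 − 2 = 24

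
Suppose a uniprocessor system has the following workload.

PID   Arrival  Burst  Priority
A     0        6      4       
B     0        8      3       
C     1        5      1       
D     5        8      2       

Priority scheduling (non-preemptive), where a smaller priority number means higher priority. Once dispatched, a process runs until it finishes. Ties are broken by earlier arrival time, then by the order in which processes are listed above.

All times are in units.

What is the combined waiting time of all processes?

Timeline: | B 0-8 | C 8-13 | D 13-21 | A 21-27 |
Completion: A=27  B=8  C=13  D=21
Turnaround (C−A): A=27  B=8  C=12  D=16
Waiting = turnaround − burst: A=21, B=0, C=7, D=8
Total waiting = 21 + 0 + 7 + 8 = 36

36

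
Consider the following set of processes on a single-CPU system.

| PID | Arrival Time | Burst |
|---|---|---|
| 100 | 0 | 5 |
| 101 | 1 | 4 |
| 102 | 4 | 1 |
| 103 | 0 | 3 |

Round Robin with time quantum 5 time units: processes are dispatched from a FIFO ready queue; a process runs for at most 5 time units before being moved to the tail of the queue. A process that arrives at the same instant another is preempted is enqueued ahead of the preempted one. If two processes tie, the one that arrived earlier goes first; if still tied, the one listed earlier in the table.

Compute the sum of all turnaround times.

Gantt: | 100 0-5 | 103 5-8 | 101 8-12 | 102 12-13 |
Completion: 100=5  101=12  102=13  103=8
Turnaround (C−A): 100=5  101=11  102=9  103=8
Turnaround = completion − arrival: 100=5, 101=11, 102=9, 103=8
Total turnaround = 5 + 11 + 9 + 8 = 33

33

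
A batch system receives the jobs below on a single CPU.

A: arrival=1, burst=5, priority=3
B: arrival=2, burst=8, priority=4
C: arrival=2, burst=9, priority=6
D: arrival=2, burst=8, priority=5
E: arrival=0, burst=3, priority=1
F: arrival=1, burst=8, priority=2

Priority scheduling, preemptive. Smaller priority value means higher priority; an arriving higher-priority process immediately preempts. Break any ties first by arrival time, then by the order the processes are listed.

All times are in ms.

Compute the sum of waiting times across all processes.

78

Schedule: | E 0-3 | F 3-11 | A 11-16 | B 16-24 | D 24-32 | C 32-41 |
Completion: A=16  B=24  C=41  D=32  E=3  F=11
Turnaround (C−A): A=15  B=22  C=39  D=30  E=3  F=10
Waiting = turnaround − burst: A=10, B=14, C=30, D=22, E=0, F=2
Total waiting = 10 + 14 + 30 + 22 + 0 + 2 = 78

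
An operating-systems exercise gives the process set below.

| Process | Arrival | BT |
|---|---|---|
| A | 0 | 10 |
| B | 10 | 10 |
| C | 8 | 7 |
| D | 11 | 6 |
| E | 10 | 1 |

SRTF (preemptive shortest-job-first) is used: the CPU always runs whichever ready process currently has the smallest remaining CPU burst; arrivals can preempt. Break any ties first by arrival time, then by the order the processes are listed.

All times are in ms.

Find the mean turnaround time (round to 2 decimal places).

11.40

Schedule: | A 0-10 | E 10-11 | D 11-17 | C 17-24 | B 24-34 |
Completion: A=10  B=34  C=24  D=17  E=11
Turnaround (C−A): A=10  B=24  C=16  D=6  E=1
Turnaround times: A=10, B=24, C=16, D=6, E=1
Average turnaround = (10+24+16+6+1) / 5 = 57/5 = 11.40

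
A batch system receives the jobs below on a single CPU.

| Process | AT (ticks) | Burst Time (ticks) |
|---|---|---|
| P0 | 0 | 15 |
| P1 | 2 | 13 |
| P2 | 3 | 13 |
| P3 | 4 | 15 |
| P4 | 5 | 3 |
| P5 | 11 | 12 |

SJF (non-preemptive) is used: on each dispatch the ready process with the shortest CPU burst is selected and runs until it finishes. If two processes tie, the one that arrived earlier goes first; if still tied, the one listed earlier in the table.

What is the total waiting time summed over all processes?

137

Schedule: | P0 0-15 | P4 15-18 | P5 18-30 | P1 30-43 | P2 43-56 | P3 56-71 |
Completion: P0=15  P1=43  P2=56  P3=71  P4=18  P5=30
Waiting = turnaround − burst: P0=0, P1=28, P2=40, P3=52, P4=10, P5=7
Total waiting = 0 + 28 + 40 + 52 + 10 + 7 = 137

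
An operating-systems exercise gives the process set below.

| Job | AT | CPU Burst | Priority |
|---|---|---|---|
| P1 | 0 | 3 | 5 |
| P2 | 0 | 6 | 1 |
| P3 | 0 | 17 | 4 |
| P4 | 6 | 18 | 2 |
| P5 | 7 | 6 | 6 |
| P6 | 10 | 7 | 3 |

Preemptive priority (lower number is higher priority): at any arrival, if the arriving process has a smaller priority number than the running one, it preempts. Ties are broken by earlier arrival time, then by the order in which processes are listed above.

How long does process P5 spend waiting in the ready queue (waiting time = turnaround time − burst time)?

Schedule: | P2 0-6 | P4 6-24 | P6 24-31 | P3 31-48 | P1 48-51 | P5 51-57 |
Completion: P1=51  P2=6  P3=48  P4=24  P5=57  P6=31
Waiting(P5) = turnaround − burst = 50 − 6 = 44

44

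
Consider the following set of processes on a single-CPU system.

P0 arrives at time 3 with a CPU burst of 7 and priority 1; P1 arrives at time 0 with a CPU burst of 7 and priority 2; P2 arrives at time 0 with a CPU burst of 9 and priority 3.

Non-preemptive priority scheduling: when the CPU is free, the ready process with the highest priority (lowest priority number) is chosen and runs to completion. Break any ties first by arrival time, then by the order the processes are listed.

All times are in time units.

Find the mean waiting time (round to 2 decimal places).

Schedule: | P1 0-7 | P0 7-14 | P2 14-23 |
Completion: P0=14  P1=7  P2=23
Waiting times: P0=4, P1=0, P2=14
Average waiting = (4+0+14) / 3 = 18/3 = 6.00

6.00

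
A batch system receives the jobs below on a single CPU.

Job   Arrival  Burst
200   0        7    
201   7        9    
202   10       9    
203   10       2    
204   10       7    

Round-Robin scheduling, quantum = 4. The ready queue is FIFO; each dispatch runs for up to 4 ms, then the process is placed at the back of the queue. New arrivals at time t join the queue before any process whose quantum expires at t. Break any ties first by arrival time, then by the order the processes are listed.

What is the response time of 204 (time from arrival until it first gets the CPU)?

Gantt: | 200 0-7 | 201 7-11 | 202 11-15 | 203 15-17 | 204 17-21 | 201 21-25 | 202 25-29 | 204 29-32 | 201 32-33 | 202 33-34 |
Completion: 200=7  201=33  202=34  203=17  204=32
Response(204) = first start − arrival = 17 − 10 = 7

7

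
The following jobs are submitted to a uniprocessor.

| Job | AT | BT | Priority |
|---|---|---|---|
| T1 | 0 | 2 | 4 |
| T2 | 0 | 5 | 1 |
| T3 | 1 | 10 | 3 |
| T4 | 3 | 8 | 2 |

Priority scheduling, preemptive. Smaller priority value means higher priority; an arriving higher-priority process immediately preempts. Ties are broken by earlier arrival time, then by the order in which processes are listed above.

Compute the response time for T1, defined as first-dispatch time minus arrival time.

Schedule: | T2 0-5 | T4 5-13 | T3 13-23 | T1 23-25 |
Completion: T1=25  T2=5  T3=23  T4=13
Response(T1) = first start − arrival = 23 − 0 = 23

23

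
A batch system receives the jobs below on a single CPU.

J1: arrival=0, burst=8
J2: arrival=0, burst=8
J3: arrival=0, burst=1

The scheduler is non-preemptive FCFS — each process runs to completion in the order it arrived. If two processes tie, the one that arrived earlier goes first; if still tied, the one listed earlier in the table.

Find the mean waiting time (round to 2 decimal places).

8.00

Schedule: | J1 0-8 | J2 8-16 | J3 16-17 |
Completion: J1=8  J2=16  J3=17
Turnaround (C−A): J1=8  J2=16  J3=17
Waiting times: J1=0, J2=8, J3=16
Average waiting = (0+8+16) / 3 = 24/3 = 8.00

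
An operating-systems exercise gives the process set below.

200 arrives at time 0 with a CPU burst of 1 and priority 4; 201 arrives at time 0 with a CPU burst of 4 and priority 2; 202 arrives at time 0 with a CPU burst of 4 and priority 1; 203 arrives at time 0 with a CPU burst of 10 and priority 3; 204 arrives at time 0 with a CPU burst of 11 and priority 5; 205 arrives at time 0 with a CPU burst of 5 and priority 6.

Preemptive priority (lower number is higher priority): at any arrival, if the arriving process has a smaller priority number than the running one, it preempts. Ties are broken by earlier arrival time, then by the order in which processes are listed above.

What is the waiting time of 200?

18

Timeline: | 202 0-4 | 201 4-8 | 203 8-18 | 200 18-19 | 204 19-30 | 205 30-35 |
Completion: 200=19  201=8  202=4  203=18  204=30  205=35
Waiting(200) = turnaround − burst = 19 − 1 = 18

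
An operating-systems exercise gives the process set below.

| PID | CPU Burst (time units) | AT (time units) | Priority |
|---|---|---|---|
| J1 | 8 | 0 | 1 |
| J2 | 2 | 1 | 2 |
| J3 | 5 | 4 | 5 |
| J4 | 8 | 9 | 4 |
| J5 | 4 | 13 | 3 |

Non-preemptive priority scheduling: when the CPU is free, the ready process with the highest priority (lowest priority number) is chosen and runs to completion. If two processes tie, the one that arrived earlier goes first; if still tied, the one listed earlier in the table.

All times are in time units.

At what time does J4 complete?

Schedule: | J1 0-8 | J2 8-10 | J4 10-18 | J5 18-22 | J3 22-27 |
Completion: J1=8  J2=10  J3=27  J4=18  J5=22
Turnaround (C−A): J1=8  J2=9  J3=23  J4=9  J5=9

18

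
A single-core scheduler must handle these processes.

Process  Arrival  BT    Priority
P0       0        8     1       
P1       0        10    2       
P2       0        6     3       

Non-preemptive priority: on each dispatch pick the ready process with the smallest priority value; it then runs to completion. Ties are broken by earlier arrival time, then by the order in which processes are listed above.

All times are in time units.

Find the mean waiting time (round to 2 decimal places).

8.67

Schedule: | P0 0-8 | P1 8-18 | P2 18-24 |
Completion: P0=8  P1=18  P2=24
Waiting times: P0=0, P1=8, P2=18
Average waiting = (0+8+18) / 3 = 26/3 = 8.67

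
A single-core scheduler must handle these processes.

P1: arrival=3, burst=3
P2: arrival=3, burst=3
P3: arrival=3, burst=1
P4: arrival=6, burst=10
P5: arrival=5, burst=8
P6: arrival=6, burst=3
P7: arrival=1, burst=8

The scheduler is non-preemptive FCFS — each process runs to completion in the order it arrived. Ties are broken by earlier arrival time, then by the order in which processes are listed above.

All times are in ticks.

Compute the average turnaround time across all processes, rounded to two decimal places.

Schedule: | idle 0-1 | P7 1-9 | P1 9-12 | P2 12-15 | P3 15-16 | P5 16-24 | P4 24-34 | P6 34-37 |
Completion: P1=12  P2=15  P3=16  P4=34  P5=24  P6=37  P7=9
Turnaround times: P1=9, P2=12, P3=13, P4=28, P5=19, P6=31, P7=8
Average turnaround = (9+12+13+28+19+31+8) / 7 = 120/7 = 17.14

17.14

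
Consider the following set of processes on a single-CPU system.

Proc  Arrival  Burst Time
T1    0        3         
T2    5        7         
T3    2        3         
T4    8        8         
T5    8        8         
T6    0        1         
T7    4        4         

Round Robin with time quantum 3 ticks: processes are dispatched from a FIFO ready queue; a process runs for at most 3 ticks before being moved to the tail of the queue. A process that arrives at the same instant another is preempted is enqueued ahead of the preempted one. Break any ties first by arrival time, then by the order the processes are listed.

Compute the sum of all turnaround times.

103

Schedule: | T1 0-3 | T6 3-4 | T3 4-7 | T7 7-10 | T2 10-13 | T4 13-16 | T5 16-19 | T7 19-20 | T2 20-23 | T4 23-26 | T5 26-29 | T2 29-30 | T4 30-32 | T5 32-34 |
Completion: T1=3  T2=30  T3=7  T4=32  T5=34  T6=4  T7=20
Turnaround (C−A): T1=3  T2=25  T3=5  T4=24  T5=26  T6=4  T7=16
Turnaround = completion − arrival: T1=3, T2=25, T3=5, T4=24, T5=26, T6=4, T7=16
Total turnaround = 3 + 25 + 5 + 24 + 26 + 4 + 16 = 103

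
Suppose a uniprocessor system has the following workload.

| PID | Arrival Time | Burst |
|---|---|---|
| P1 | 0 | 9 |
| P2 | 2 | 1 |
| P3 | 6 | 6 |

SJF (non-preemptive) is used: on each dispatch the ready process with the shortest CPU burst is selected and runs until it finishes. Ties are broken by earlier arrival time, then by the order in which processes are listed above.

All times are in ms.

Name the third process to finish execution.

P3

Schedule: | P1 0-9 | P2 9-10 | P3 10-16 |
Completion: P1=9  P2=10  P3=16
Turnaround (C−A): P1=9  P2=8  P3=10
Finish order: P1 → P2 → P3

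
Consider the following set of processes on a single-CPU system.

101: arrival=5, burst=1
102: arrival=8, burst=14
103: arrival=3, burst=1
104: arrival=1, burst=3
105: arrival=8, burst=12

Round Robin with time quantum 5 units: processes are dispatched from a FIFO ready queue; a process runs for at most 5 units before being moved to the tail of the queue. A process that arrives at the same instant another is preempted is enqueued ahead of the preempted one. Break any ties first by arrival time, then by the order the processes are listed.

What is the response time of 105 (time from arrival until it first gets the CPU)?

Gantt: | idle 0-1 | 104 1-4 | 103 4-5 | 101 5-6 | idle 6-8 | 102 8-13 | 105 13-18 | 102 18-23 | 105 23-28 | 102 28-32 | 105 32-34 |
Completion: 101=6  102=32  103=5  104=4  105=34
Turnaround (C−A): 101=1  102=24  103=2  104=3  105=26
Response(105) = first start − arrival = 13 − 8 = 5

5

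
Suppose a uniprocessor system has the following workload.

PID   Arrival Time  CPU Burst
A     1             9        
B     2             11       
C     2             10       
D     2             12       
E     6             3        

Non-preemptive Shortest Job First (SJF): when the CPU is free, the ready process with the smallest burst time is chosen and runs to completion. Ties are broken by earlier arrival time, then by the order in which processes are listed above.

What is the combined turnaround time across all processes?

Gantt: | idle 0-1 | A 1-10 | E 10-13 | C 13-23 | B 23-34 | D 34-46 |
Completion: A=10  B=34  C=23  D=46  E=13
Turnaround (C−A): A=9  B=32  C=21  D=44  E=7
Turnaround = completion − arrival: A=9, B=32, C=21, D=44, E=7
Total turnaround = 9 + 32 + 21 + 44 + 7 = 113

113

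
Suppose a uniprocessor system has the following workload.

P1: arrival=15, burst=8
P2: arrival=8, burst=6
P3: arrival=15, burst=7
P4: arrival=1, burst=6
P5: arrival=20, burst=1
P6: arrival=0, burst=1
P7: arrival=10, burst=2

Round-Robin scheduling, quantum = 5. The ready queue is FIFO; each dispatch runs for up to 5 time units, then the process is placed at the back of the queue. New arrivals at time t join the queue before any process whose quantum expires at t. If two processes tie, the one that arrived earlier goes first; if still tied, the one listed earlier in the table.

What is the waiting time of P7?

Timeline: | P6 0-1 | P4 1-7 | idle 7-8 | P2 8-13 | P7 13-15 | P2 15-16 | P1 16-21 | P3 21-26 | P5 26-27 | P1 27-30 | P3 30-32 |
Completion: P1=30  P2=16  P3=32  P4=7  P5=27  P6=1  P7=15
Waiting(P7) = turnaround − burst = 5 − 2 = 3

3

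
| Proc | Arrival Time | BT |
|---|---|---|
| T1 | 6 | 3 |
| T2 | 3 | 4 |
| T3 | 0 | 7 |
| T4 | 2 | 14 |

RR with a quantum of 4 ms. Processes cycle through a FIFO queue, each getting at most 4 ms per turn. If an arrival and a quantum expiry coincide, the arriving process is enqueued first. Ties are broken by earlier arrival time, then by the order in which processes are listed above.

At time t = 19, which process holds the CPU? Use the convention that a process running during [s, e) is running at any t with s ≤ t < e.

Gantt: | T3 0-4 | T4 4-8 | T2 8-12 | T3 12-15 | T1 15-18 | T4 18-28 |
Completion: T1=18  T2=12  T3=15  T4=28
Turnaround (C−A): T1=12  T2=9  T3=15  T4=26

T4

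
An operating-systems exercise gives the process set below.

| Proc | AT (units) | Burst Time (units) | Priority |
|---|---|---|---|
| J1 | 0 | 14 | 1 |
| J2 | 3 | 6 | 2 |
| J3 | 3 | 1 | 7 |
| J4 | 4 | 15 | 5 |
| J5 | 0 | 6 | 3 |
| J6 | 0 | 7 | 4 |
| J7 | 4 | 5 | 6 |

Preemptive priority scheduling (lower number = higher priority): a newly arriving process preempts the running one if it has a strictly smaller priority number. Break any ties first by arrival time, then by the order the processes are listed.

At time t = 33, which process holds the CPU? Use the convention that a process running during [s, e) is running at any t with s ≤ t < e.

J4

Timeline: | J1 0-14 | J2 14-20 | J5 20-26 | J6 26-33 | J4 33-48 | J7 48-53 | J3 53-54 |
Completion: J1=14  J2=20  J3=54  J4=48  J5=26  J6=33  J7=53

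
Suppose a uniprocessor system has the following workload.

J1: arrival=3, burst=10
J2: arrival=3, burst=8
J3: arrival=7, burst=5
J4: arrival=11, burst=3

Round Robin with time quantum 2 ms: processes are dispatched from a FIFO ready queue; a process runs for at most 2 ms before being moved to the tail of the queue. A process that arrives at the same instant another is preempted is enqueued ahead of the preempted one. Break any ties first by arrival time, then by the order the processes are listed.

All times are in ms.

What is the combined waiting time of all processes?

55

Timeline: | idle 0-3 | J1 3-5 | J2 5-7 | J1 7-9 | J3 9-11 | J2 11-13 | J1 13-15 | J4 15-17 | J3 17-19 | J2 19-21 | J1 21-23 | J4 23-24 | J3 24-25 | J2 25-27 | J1 27-29 |
Completion: J1=29  J2=27  J3=25  J4=24
Turnaround (C−A): J1=26  J2=24  J3=18  J4=13
Waiting = turnaround − burst: J1=16, J2=16, J3=13, J4=10
Total waiting = 16 + 16 + 13 + 10 = 55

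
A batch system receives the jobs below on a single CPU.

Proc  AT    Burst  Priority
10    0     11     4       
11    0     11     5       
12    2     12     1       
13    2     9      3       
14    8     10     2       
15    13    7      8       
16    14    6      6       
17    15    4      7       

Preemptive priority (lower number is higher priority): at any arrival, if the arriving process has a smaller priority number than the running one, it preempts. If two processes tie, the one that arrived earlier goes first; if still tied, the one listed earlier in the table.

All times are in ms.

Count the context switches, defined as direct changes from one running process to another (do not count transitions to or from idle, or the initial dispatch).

Timeline: | 10 0-2 | 12 2-14 | 14 14-24 | 13 24-33 | 10 33-42 | 11 42-53 | 16 53-59 | 17 59-63 | 15 63-70 |
Completion: 10=42  11=53  12=14  13=33  14=24  15=70  16=59  17=63
Turnaround (C−A): 10=42  11=53  12=12  13=31  14=16  15=57  16=45  17=48

8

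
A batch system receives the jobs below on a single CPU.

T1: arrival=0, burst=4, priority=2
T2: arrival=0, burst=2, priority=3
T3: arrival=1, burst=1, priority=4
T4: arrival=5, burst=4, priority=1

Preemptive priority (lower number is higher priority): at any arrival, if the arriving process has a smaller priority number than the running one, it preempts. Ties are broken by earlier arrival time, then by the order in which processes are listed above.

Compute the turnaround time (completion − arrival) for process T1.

4

Schedule: | T1 0-4 | T2 4-5 | T4 5-9 | T2 9-10 | T3 10-11 |
Completion: T1=4  T2=10  T3=11  T4=9
Turnaround (C−A): T1=4  T2=10  T3=10  T4=4
Turnaround(T1) = completion − arrival = 4 − 0 = 4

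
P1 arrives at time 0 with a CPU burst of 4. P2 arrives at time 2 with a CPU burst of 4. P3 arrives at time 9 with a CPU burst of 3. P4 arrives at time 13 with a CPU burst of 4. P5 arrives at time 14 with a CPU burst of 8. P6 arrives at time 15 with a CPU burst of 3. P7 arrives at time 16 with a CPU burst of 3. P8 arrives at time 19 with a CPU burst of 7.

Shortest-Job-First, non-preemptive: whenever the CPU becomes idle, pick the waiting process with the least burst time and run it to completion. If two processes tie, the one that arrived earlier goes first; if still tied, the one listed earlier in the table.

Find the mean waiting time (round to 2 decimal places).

Timeline: | P1 0-4 | P2 4-8 | idle 8-9 | P3 9-12 | idle 12-13 | P4 13-17 | P6 17-20 | P7 20-23 | P8 23-30 | P5 30-38 |
Completion: P1=4  P2=8  P3=12  P4=17  P5=38  P6=20  P7=23  P8=30
Waiting times: P1=0, P2=2, P3=0, P4=0, P5=16, P6=2, P7=4, P8=4
Average waiting = (0+2+0+0+16+2+4+4) / 8 = 28/8 = 3.50

3.50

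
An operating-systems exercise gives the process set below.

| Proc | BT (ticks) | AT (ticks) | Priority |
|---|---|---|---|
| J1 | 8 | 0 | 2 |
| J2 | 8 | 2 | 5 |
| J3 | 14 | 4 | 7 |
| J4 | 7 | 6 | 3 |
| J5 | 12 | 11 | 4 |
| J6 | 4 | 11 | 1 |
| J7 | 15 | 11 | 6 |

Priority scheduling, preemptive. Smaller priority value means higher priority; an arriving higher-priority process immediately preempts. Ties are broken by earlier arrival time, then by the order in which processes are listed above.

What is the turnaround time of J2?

37

Timeline: | J1 0-8 | J4 8-11 | J6 11-15 | J4 15-19 | J5 19-31 | J2 31-39 | J7 39-54 | J3 54-68 |
Completion: J1=8  J2=39  J3=68  J4=19  J5=31  J6=15  J7=54
Turnaround (C−A): J1=8  J2=37  J3=64  J4=13  J5=20  J6=4  J7=43
Turnaround(J2) = completion − arrival = 39 − 2 = 37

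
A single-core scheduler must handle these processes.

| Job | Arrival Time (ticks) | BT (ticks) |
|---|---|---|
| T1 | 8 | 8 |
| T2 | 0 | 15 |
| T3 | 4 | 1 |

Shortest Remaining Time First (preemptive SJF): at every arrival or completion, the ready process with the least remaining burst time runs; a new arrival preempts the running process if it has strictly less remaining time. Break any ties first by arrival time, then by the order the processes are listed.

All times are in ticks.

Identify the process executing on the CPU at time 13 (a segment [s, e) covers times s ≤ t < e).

Timeline: | T2 0-4 | T3 4-5 | T2 5-16 | T1 16-24 |
Completion: T1=24  T2=16  T3=5

T2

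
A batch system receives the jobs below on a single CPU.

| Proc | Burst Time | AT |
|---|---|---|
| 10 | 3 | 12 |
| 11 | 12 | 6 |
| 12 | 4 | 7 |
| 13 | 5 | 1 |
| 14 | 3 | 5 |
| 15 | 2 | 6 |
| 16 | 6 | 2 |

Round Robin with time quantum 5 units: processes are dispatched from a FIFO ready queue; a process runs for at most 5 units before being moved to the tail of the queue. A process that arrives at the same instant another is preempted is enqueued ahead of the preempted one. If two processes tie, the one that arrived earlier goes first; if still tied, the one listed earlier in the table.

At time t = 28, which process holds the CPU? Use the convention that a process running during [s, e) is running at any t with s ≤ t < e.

Gantt: | idle 0-1 | 13 1-6 | 16 6-11 | 14 11-14 | 11 14-19 | 15 19-21 | 12 21-25 | 16 25-26 | 10 26-29 | 11 29-36 |
Completion: 10=29  11=36  12=25  13=6  14=14  15=21  16=26

10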